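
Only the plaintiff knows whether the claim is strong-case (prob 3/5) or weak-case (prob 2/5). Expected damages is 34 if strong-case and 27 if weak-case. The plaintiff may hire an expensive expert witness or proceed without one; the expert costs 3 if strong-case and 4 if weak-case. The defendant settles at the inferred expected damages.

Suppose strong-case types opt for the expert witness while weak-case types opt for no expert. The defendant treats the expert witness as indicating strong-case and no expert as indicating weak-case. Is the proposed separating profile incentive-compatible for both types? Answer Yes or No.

Under these beliefs, the expert witness earns settlement 34 and no expert earns settlement 27.
strong-case: the expert witness nets 34 − 3 = 31; no expert nets 27. strong-case prefers the expert witness.
weak-case: the expert witness nets 34 − 4 = 30; no expert nets 27. weak-case would deviate to the expert witness.
weak-case has a profitable deviation, so the profile is not an equilibrium.

No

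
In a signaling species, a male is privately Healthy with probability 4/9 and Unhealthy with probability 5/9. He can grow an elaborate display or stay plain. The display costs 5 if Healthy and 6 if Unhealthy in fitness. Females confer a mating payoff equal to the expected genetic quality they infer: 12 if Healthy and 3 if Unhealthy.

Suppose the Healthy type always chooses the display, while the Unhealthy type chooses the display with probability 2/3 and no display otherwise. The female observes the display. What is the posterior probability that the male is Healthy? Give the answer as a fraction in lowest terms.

6/11

P(the display) = (4/9)·1 + (5/9)·(2/3) = 22/27.
By Bayes' rule, P(Healthy | the display) = (4/9) / (22/27) = 6/11.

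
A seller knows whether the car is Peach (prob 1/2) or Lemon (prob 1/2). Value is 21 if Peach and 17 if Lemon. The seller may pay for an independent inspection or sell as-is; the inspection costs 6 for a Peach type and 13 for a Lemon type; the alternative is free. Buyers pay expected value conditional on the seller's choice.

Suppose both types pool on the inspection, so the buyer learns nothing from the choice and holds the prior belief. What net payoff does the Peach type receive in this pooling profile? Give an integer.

Pooled price = 1/2·21 + 1/2·17 = 19.
Peach pays cost 6 for the inspection, so net payoff = 19 − 6 = 13.

13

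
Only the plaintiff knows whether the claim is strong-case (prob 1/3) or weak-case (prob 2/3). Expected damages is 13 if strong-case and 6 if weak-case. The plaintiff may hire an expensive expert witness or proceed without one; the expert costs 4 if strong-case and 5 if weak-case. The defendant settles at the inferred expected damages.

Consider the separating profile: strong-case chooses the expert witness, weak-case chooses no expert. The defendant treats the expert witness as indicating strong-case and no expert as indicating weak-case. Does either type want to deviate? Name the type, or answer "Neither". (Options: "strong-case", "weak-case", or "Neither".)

weak-case

The expert witness pays 13; no expert pays 6.
strong-case: assigned the expert witness, nets 13 − 4 = 9; deviating to no expert nets 6.
weak-case: assigned no expert, nets 6; deviating to the expert witness nets 13 − 5 = 8.
The weak-case type gains 2 by deviating.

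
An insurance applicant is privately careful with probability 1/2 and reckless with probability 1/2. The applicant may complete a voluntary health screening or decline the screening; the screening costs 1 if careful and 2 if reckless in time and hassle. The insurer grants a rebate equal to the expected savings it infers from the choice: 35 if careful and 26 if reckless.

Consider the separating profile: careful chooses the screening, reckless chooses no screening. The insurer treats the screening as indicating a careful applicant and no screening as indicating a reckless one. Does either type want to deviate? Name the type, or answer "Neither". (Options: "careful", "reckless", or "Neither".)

The screening pays 35; no screening pays 26.
careful: assigned the screening, nets 35 − 1 = 34; deviating to no screening nets 26.
reckless: assigned no screening, nets 26; deviating to the screening nets 35 − 2 = 33.
The reckless type gains 7 by deviating.

reckless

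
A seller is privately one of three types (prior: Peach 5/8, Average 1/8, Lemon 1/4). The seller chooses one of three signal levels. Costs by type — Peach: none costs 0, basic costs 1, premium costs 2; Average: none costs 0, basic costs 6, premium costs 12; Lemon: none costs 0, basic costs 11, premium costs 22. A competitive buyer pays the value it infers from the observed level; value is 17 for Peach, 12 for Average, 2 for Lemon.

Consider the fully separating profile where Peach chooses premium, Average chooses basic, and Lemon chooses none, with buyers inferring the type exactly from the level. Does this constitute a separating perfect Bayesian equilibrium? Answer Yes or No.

Separating prices: premium → 17, basic → 12, none → 2.
Peach (assigned premium): none: 2 − 0 = 2; basic: 12 − 1 = 11; premium: 17 − 2 = 15. Peach stays.
Average (assigned basic): none: 2 − 0 = 2; basic: 12 − 6 = 6; premium: 17 − 12 = 5. Average stays.
Lemon (assigned none): none: 2 − 0 = 2; basic: 12 − 11 = 1; premium: 17 − 22 = -5. Lemon stays.
Every type prefers its assigned level; separation holds.

Yes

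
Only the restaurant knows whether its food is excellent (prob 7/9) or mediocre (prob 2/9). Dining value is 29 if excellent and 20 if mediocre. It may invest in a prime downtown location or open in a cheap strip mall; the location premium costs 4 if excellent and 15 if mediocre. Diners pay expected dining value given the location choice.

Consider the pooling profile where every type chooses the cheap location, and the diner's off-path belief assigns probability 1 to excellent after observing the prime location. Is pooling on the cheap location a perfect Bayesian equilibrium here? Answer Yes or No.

Yes

On path, the diner holds the prior and pays 7/9·29 + 2/9·20 = 27. Off path (the prime location), believing excellent, it pays 29.
excellent: the cheap location nets 27; the prime location nets 29 − 4 = 25. excellent stays.
mediocre: the cheap location nets 27; the prime location nets 29 − 15 = 14. mediocre stays.
No type deviates, so pooling is sustained.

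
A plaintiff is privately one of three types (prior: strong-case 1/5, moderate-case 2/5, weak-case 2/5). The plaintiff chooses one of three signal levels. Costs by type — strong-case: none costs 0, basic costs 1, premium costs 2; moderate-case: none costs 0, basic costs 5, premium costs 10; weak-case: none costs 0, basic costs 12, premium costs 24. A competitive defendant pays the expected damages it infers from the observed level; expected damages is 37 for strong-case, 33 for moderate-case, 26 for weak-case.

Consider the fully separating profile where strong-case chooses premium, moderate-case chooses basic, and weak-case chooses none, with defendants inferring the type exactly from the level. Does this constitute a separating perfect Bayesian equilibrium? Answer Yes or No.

Separating settlements: premium → 37, basic → 33, none → 26.
strong-case (assigned premium): none: 26 − 0 = 26; basic: 33 − 1 = 32; premium: 37 − 2 = 35. strong-case stays.
moderate-case (assigned basic): none: 26 − 0 = 26; basic: 33 − 5 = 28; premium: 37 − 10 = 27. moderate-case stays.
weak-case (assigned none): none: 26 − 0 = 26; basic: 33 − 12 = 21; premium: 37 − 24 = 13. weak-case stays.
Every type prefers its assigned level; separation holds.

Yes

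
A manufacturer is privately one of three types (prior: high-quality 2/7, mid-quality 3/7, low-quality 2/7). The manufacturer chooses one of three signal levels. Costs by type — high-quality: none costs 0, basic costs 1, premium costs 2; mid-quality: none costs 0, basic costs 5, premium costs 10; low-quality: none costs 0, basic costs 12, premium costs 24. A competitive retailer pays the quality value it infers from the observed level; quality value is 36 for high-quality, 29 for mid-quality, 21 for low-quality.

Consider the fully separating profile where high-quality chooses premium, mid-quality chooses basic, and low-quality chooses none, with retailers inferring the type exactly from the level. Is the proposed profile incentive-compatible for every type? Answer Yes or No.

No

Separating prices: premium → 36, basic → 29, none → 21.
high-quality (assigned premium): none: 21 − 0 = 21; basic: 29 − 1 = 28; premium: 36 − 2 = 34. high-quality stays.
mid-quality (assigned basic): none: 21 − 0 = 21; basic: 29 − 5 = 24; premium: 36 − 10 = 26. mid-quality prefers premium.
low-quality (assigned none): none: 21 − 0 = 21; basic: 29 − 12 = 17; premium: 36 − 24 = 12. low-quality stays.
At least one type deviates; the separating profile fails.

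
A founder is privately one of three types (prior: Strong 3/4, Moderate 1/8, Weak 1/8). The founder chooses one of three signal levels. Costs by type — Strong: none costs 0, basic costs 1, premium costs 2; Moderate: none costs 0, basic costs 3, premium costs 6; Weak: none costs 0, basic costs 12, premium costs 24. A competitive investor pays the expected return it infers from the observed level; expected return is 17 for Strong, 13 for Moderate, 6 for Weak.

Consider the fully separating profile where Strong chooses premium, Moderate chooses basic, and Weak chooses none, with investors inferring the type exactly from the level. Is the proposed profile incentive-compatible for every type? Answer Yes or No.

No

Separating valuations: premium → 17, basic → 13, none → 6.
Strong (assigned premium): none: 6 − 0 = 6; basic: 13 − 1 = 12; premium: 17 − 2 = 15. Strong stays.
Moderate (assigned basic): none: 6 − 0 = 6; basic: 13 − 3 = 10; premium: 17 − 6 = 11. Moderate prefers premium.
Weak (assigned none): none: 6 − 0 = 6; basic: 13 − 12 = 1; premium: 17 − 24 = -7. Weak stays.
At least one type deviates; the separating profile fails.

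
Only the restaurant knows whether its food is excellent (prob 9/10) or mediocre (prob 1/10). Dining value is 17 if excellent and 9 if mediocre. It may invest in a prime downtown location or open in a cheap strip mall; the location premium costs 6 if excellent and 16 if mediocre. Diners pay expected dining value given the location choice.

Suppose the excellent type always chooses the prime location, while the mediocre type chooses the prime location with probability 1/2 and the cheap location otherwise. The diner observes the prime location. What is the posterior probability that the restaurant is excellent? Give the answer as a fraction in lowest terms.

P(the prime location) = (9/10)·1 + (1/10)·(1/2) = 19/20.
By Bayes' rule, P(excellent | the prime location) = (9/10) / (19/20) = 18/19.

18/19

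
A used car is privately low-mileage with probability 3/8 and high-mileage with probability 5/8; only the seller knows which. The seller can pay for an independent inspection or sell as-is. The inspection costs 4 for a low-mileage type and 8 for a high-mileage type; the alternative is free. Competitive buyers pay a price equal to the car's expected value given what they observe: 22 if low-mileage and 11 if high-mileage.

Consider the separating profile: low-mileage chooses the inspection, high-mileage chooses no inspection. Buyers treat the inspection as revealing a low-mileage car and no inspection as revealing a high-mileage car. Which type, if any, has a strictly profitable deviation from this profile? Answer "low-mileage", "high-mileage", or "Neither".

high-mileage

The inspection pays 22; no inspection pays 11.
low-mileage: assigned the inspection, nets 22 − 4 = 18; deviating to no inspection nets 11.
high-mileage: assigned no inspection, nets 11; deviating to the inspection nets 22 − 8 = 14.
The high-mileage type gains 3 by deviating.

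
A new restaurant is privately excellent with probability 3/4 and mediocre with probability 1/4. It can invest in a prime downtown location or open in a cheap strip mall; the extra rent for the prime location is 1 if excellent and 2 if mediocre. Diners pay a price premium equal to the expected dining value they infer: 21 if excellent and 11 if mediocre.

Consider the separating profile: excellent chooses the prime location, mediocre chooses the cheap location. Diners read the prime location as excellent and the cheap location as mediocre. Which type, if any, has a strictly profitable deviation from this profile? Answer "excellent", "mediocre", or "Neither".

The prime location pays 21; the cheap location pays 11.
excellent: assigned the prime location, nets 21 − 1 = 20; deviating to the cheap location nets 11.
mediocre: assigned the cheap location, nets 11; deviating to the prime location nets 21 − 2 = 19.
The mediocre type gains 8 by deviating.

mediocre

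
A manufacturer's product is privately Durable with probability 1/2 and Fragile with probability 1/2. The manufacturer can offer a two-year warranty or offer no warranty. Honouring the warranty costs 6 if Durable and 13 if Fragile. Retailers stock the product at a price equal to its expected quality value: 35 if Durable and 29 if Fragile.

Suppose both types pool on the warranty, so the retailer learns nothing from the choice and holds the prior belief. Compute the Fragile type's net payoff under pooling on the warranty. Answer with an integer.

Pooled price = 1/2·35 + 1/2·29 = 32.
Fragile pays cost 13 for the warranty, so net payoff = 32 − 13 = 19.

19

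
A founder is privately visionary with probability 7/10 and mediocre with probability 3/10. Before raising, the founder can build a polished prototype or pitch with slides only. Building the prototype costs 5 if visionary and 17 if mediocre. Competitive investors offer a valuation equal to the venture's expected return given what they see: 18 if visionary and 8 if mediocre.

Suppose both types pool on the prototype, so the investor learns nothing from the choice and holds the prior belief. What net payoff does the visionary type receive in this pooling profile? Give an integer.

Pooled valuation = 7/10·18 + 3/10·8 = 15.
visionary pays cost 5 for the prototype, so net payoff = 15 − 5 = 10.

10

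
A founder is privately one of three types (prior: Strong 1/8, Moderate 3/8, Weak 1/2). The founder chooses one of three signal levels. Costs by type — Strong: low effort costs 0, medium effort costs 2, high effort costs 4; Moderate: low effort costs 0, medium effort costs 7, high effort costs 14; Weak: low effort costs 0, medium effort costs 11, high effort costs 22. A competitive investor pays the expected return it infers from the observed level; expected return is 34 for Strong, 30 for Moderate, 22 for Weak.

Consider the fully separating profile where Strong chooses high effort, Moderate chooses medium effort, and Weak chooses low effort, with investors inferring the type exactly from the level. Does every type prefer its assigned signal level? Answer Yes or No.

Yes

Separating valuations: high effort → 34, medium effort → 30, low effort → 22.
Strong (assigned high effort): low effort: 22 − 0 = 22; medium effort: 30 − 2 = 28; high effort: 34 − 4 = 30. Strong stays.
Moderate (assigned medium effort): low effort: 22 − 0 = 22; medium effort: 30 − 7 = 23; high effort: 34 − 14 = 20. Moderate stays.
Weak (assigned low effort): low effort: 22 − 0 = 22; medium effort: 30 − 11 = 19; high effort: 34 − 22 = 12. Weak stays.
Every type prefers its assigned level; separation holds.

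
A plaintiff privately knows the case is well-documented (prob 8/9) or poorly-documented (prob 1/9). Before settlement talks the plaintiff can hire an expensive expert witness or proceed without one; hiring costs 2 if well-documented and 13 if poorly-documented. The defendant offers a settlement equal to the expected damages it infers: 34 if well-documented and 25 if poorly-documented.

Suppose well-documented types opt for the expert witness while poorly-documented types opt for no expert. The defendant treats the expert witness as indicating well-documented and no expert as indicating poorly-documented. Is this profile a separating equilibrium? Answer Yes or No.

Yes

Under these beliefs, the expert witness earns settlement 34 and no expert earns settlement 25.
well-documented: the expert witness nets 34 − 2 = 32; no expert nets 25. well-documented prefers the expert witness.
poorly-documented: the expert witness nets 34 − 13 = 21; no expert nets 25. poorly-documented prefers no expert.
Neither type deviates, so the separating profile is an equilibrium.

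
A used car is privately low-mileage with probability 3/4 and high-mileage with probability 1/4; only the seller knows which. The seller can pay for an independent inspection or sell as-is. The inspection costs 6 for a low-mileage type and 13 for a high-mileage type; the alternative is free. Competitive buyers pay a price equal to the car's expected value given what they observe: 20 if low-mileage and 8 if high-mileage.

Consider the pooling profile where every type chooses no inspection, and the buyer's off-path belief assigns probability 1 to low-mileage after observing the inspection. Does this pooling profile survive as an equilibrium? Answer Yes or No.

On path, the buyer holds the prior and pays 3/4·20 + 1/4·8 = 17. Off path (the inspection), believing low-mileage, it pays 20.
low-mileage: no inspection nets 17; the inspection nets 20 − 6 = 14. low-mileage stays.
high-mileage: no inspection nets 17; the inspection nets 20 − 13 = 7. high-mileage stays.
No type deviates, so pooling is sustained.

Yes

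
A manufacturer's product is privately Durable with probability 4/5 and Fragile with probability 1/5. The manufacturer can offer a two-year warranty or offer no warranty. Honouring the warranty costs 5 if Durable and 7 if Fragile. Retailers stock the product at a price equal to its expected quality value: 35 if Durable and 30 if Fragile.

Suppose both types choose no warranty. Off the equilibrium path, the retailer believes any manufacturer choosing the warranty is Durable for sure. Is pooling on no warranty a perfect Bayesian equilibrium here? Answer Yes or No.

On path, the retailer holds the prior and pays 4/5·35 + 1/5·30 = 34. Off path (the warranty), believing Durable, it pays 35.
Durable: no warranty nets 34; the warranty nets 35 − 5 = 30. Durable stays.
Fragile: no warranty nets 34; the warranty nets 35 − 7 = 28. Fragile stays.
No type deviates, so pooling is sustained.

Yes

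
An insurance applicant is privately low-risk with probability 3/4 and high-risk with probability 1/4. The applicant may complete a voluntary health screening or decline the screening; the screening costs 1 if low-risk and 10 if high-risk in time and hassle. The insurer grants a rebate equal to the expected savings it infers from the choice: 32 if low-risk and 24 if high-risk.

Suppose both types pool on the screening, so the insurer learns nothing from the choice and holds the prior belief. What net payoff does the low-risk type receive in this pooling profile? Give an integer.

Pooled rebate = 3/4·32 + 1/4·24 = 30.
low-risk pays cost 1 for the screening, so net payoff = 30 − 1 = 29.

29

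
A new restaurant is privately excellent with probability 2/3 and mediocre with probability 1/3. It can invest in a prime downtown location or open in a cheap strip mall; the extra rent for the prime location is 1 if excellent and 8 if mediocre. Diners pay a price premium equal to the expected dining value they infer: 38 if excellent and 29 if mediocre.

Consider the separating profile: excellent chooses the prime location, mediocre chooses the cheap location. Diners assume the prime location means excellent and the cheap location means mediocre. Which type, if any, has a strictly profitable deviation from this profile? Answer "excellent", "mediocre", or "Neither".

mediocre

The prime location pays 38; the cheap location pays 29.
excellent: assigned the prime location, nets 38 − 1 = 37; deviating to the cheap location nets 29.
mediocre: assigned the cheap location, nets 29; deviating to the prime location nets 38 − 8 = 30.
The mediocre type gains 1 by deviating.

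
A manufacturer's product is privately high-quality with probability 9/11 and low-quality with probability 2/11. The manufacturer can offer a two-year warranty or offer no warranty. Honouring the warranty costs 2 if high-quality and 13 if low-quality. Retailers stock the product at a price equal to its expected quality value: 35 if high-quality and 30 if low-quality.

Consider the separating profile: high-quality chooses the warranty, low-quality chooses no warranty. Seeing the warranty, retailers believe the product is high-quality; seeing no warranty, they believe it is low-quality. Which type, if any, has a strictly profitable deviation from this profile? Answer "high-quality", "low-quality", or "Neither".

The warranty pays 35; no warranty pays 30.
high-quality: assigned the warranty, nets 35 − 2 = 33; deviating to no warranty nets 30.
low-quality: assigned no warranty, nets 30; deviating to the warranty nets 35 − 13 = 22.
Both types strictly prefer their assigned action; no profitable deviation.

Neither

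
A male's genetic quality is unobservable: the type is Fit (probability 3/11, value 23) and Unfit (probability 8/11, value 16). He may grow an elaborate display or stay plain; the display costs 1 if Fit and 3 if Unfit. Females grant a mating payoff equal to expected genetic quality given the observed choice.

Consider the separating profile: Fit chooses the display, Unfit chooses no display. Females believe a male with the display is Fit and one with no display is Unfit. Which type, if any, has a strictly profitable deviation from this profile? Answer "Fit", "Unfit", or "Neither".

The display pays 23; no display pays 16.
Fit: assigned the display, nets 23 − 1 = 22; deviating to no display nets 16.
Unfit: assigned no display, nets 16; deviating to the display nets 23 − 3 = 20.
The Unfit type gains 4 by deviating.

Unfit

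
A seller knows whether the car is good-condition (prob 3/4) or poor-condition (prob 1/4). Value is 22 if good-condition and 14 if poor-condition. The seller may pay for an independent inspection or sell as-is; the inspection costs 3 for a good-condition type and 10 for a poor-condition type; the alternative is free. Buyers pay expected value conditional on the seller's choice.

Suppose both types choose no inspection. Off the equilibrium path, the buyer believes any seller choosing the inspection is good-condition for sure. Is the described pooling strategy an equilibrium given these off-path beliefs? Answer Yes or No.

Yes

On path, the buyer holds the prior and pays 3/4·22 + 1/4·14 = 20. Off path (the inspection), believing good-condition, it pays 22.
good-condition: no inspection nets 20; the inspection nets 22 − 3 = 19. good-condition stays.
poor-condition: no inspection nets 20; the inspection nets 22 − 10 = 12. poor-condition stays.
No type deviates, so pooling is sustained.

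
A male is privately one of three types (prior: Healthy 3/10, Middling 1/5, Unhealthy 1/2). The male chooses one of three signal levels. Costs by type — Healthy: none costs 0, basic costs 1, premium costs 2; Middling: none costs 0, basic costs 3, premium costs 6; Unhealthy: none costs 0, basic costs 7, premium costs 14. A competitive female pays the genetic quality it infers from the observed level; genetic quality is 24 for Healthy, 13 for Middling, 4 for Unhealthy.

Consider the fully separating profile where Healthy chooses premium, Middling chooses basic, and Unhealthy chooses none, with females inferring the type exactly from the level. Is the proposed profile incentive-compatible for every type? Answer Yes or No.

Separating mating payoffs: premium → 24, basic → 13, none → 4.
Healthy (assigned premium): none: 4 − 0 = 4; basic: 13 − 1 = 12; premium: 24 − 2 = 22. Healthy stays.
Middling (assigned basic): none: 4 − 0 = 4; basic: 13 − 3 = 10; premium: 24 − 6 = 18. Middling prefers premium.
Unhealthy (assigned none): none: 4 − 0 = 4; basic: 13 − 7 = 6; premium: 24 − 14 = 10. Unhealthy prefers premium.
At least one type deviates; the separating profile fails.

No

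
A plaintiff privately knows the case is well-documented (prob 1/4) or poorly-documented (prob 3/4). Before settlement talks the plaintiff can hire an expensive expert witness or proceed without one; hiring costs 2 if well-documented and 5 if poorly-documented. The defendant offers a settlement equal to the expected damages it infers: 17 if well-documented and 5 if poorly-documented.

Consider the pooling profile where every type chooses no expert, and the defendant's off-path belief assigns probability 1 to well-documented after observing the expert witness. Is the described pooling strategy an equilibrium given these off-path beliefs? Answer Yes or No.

On path, the defendant holds the prior and pays 1/4·17 + 3/4·5 = 8. Off path (the expert witness), believing well-documented, it pays 17.
well-documented: no expert nets 8; the expert witness nets 17 − 2 = 15. well-documented would deviate.
poorly-documented: no expert nets 8; the expert witness nets 17 − 5 = 12. poorly-documented would deviate.
A type deviates, so pooling fails.

No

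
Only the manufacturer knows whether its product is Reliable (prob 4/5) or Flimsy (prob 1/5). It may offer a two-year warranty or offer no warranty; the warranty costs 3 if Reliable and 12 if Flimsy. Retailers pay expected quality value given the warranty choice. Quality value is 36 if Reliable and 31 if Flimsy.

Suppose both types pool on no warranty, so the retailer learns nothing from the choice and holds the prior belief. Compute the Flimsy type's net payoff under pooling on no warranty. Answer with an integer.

35

Pooled price = 4/5·36 + 1/5·31 = 35.
Flimsy pays no cost for no warranty, so net payoff = 35.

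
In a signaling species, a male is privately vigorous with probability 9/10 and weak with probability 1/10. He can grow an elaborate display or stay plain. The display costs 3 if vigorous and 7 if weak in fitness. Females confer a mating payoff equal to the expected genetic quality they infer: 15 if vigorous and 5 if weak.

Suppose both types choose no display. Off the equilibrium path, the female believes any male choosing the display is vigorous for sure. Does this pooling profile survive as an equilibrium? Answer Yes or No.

Yes

On path, the female holds the prior and pays 9/10·15 + 1/10·5 = 14. Off path (the display), believing vigorous, it pays 15.
vigorous: no display nets 14; the display nets 15 − 3 = 12. vigorous stays.
weak: no display nets 14; the display nets 15 − 7 = 8. weak stays.
No type deviates, so pooling is sustained.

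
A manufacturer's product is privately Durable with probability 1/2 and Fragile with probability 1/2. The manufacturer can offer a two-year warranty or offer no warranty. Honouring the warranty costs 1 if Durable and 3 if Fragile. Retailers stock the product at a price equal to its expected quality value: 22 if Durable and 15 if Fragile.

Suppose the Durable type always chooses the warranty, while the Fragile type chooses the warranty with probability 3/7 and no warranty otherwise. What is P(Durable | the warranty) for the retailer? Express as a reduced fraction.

P(the warranty) = (1/2)·1 + (1/2)·(3/7) = 5/7.
By Bayes' rule, P(Durable | the warranty) = (1/2) / (5/7) = 7/10.

7/10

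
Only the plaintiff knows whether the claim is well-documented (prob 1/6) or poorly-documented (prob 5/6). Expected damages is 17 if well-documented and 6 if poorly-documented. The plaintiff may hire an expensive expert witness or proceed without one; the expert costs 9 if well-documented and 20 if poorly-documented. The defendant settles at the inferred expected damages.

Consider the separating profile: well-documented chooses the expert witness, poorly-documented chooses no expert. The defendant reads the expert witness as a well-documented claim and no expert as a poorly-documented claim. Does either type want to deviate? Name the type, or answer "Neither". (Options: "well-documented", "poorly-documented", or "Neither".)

The expert witness pays 17; no expert pays 6.
well-documented: assigned the expert witness, nets 17 − 9 = 8; deviating to no expert nets 6.
poorly-documented: assigned no expert, nets 6; deviating to the expert witness nets 17 − 20 = -3.
Both types strictly prefer their assigned action; no profitable deviation.

Neither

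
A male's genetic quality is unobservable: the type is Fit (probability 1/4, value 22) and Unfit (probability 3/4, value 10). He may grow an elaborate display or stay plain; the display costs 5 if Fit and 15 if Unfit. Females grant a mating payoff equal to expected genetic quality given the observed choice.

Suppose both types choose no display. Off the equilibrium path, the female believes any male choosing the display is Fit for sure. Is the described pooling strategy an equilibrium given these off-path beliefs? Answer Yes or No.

On path, the female holds the prior and pays 1/4·22 + 3/4·10 = 13. Off path (the display), believing Fit, it pays 22.
Fit: no display nets 13; the display nets 22 − 5 = 17. Fit would deviate.
Unfit: no display nets 13; the display nets 22 − 15 = 7. Unfit stays.
A type deviates, so pooling fails.

No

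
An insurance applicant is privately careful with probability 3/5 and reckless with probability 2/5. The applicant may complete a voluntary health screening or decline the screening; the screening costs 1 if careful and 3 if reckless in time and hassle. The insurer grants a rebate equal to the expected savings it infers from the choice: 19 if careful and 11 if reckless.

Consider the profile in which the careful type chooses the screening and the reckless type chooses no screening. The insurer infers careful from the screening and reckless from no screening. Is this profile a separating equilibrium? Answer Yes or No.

Under these beliefs, the screening earns rebate 19 and no screening earns rebate 11.
careful: the screening nets 19 − 1 = 18; no screening nets 11. careful prefers the screening.
reckless: the screening nets 19 − 3 = 16; no screening nets 11. reckless would deviate to the screening.
reckless has a profitable deviation, so the profile is not an equilibrium.

No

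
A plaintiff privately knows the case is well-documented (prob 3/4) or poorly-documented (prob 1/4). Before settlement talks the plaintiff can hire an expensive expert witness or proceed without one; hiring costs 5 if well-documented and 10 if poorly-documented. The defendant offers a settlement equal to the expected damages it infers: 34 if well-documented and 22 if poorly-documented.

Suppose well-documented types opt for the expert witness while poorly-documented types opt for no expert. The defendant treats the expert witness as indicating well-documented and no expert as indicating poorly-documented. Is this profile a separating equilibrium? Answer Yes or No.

Under these beliefs, the expert witness earns settlement 34 and no expert earns settlement 22.
well-documented: the expert witness nets 34 − 5 = 29; no expert nets 22. well-documented prefers the expert witness.
poorly-documented: the expert witness nets 34 − 10 = 24; no expert nets 22. poorly-documented would deviate to the expert witness.
poorly-documented has a profitable deviation, so the profile is not an equilibrium.

No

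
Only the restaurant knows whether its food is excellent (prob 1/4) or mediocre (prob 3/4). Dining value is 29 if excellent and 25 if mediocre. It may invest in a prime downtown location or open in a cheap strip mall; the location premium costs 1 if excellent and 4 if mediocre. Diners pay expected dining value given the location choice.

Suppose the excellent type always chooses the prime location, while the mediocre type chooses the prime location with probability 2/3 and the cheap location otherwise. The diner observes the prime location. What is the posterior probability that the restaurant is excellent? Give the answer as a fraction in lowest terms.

1/3

P(the prime location) = (1/4)·1 + (3/4)·(2/3) = 3/4.
By Bayes' rule, P(excellent | the prime location) = (1/4) / (3/4) = 1/3.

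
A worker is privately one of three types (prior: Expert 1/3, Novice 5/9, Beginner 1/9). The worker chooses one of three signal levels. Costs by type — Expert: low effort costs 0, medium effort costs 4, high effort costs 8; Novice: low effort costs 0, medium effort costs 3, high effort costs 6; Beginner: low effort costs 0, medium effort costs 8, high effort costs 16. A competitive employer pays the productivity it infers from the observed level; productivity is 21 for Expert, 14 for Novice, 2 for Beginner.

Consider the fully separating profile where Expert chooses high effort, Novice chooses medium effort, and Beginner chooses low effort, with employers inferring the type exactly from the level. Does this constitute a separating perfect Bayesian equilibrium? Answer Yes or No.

Separating wages: high effort → 21, medium effort → 14, low effort → 2.
Expert (assigned high effort): low effort: 2 − 0 = 2; medium effort: 14 − 4 = 10; high effort: 21 − 8 = 13. Expert stays.
Novice (assigned medium effort): low effort: 2 − 0 = 2; medium effort: 14 − 3 = 11; high effort: 21 − 6 = 15. Novice prefers high effort.
Beginner (assigned low effort): low effort: 2 − 0 = 2; medium effort: 14 − 8 = 6; high effort: 21 − 16 = 5. Beginner prefers medium effort.
At least one type deviates; the separating profile fails.

No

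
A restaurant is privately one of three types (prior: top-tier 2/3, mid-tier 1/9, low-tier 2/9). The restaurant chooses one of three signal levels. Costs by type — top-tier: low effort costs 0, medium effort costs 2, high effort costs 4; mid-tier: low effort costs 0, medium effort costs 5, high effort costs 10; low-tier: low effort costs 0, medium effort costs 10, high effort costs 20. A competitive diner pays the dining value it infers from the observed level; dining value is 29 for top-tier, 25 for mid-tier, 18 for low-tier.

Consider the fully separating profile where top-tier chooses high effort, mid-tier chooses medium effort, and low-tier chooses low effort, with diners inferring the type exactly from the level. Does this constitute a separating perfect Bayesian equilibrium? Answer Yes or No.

Yes

Separating price premiums: high effort → 29, medium effort → 25, low effort → 18.
top-tier (assigned high effort): low effort: 18 − 0 = 18; medium effort: 25 − 2 = 23; high effort: 29 − 4 = 25. top-tier stays.
mid-tier (assigned medium effort): low effort: 18 − 0 = 18; medium effort: 25 − 5 = 20; high effort: 29 − 10 = 19. mid-tier stays.
low-tier (assigned low effort): low effort: 18 − 0 = 18; medium effort: 25 − 10 = 15; high effort: 29 − 20 = 9. low-tier stays.
Every type prefers its assigned level; separation holds.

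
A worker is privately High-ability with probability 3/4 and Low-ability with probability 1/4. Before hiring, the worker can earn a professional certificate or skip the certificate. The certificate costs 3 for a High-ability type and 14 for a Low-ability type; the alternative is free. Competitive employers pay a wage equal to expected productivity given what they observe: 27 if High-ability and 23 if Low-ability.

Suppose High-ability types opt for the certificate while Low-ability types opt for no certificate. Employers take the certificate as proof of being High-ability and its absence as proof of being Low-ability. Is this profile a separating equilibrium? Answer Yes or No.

Under these beliefs, the certificate earns wage 27 and no certificate earns wage 23.
High-ability: the certificate nets 27 − 3 = 24; no certificate nets 23. High-ability prefers the certificate.
Low-ability: the certificate nets 27 − 14 = 13; no certificate nets 23. Low-ability prefers no certificate.
Neither type deviates, so the separating profile is an equilibrium.

Yes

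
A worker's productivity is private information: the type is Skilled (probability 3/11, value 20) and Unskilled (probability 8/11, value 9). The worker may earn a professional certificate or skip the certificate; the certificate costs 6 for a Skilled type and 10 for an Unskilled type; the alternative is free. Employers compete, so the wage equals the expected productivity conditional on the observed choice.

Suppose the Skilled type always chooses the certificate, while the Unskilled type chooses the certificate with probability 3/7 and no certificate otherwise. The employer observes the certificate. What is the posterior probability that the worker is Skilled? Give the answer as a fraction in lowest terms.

P(the certificate) = (3/11)·1 + (8/11)·(3/7) = 45/77.
By Bayes' rule, P(Skilled | the certificate) = (3/11) / (45/77) = 7/15.

7/15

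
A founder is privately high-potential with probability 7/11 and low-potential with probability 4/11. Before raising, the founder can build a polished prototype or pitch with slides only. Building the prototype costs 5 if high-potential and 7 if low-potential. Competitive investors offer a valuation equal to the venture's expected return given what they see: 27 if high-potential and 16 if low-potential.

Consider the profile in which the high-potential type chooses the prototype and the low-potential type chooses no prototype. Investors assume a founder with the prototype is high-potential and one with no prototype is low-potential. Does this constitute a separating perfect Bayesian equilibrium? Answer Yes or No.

Under these beliefs, the prototype earns valuation 27 and no prototype earns valuation 16.
high-potential: the prototype nets 27 − 5 = 22; no prototype nets 16. high-potential prefers the prototype.
low-potential: the prototype nets 27 − 7 = 20; no prototype nets 16. low-potential would deviate to the prototype.
low-potential has a profitable deviation, so the profile is not an equilibrium.

No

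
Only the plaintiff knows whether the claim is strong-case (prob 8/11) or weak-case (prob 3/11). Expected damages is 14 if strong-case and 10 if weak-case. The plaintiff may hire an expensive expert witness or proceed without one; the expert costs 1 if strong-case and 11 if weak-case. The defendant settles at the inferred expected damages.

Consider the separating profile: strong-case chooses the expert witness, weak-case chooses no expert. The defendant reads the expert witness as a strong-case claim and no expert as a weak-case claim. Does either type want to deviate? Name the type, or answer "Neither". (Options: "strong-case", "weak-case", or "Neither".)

Neither

The expert witness pays 14; no expert pays 10.
strong-case: assigned the expert witness, nets 14 − 1 = 13; deviating to no expert nets 10.
weak-case: assigned no expert, nets 10; deviating to the expert witness nets 14 − 11 = 3.
Both types strictly prefer their assigned action; no profitable deviation.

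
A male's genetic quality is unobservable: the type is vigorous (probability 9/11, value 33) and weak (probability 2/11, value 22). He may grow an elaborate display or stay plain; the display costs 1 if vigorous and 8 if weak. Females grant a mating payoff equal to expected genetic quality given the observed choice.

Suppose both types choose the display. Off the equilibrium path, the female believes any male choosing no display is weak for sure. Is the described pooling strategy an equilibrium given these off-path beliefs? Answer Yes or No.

On path, the female holds the prior and pays 9/11·33 + 2/11·22 = 31. Off path (no display), believing weak, it pays 22.
vigorous: the display nets 31 − 1 = 30; no display nets 22. vigorous stays.
weak: the display nets 31 − 8 = 23; no display nets 22. weak stays.
No type deviates, so pooling is sustained.

Yes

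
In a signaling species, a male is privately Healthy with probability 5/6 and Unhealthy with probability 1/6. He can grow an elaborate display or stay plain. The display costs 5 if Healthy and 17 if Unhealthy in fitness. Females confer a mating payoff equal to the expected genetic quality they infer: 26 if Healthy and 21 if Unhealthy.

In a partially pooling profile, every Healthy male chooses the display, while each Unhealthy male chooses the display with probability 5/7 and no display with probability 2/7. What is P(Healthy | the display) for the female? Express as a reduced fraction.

P(the display) = (5/6)·1 + (1/6)·(5/7) = 20/21.
By Bayes' rule, P(Healthy | the display) = (5/6) / (20/21) = 7/8.

7/8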